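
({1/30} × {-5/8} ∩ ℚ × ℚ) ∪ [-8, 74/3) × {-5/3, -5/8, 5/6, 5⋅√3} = [-8, 74/3) × {-5/3, -5/8, 5/6, 5⋅√3}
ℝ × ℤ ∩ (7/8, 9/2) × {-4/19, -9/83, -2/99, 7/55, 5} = (7/8, 9/2) × {5}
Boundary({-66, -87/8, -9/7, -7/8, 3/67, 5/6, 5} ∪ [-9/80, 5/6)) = {-66, -87/8, -9/7, -7/8, -9/80, 5/6, 5}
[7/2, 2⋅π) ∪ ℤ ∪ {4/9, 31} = ℤ ∪ {4/9} ∪ [7/2, 2⋅π)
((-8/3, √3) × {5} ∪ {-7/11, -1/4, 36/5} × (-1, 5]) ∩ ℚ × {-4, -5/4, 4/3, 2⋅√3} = {-7/11, -1/4, 36/5} × {4/3, 2⋅√3}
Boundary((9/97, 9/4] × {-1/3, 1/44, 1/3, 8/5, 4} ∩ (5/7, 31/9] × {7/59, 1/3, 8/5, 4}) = [5/7, 9/4] × {1/3, 8/5, 4}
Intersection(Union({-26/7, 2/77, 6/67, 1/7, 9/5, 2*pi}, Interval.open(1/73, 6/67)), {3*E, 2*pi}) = {2*pi}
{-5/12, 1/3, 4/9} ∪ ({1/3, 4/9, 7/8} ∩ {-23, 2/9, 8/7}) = {-5/12, 1/3, 4/9}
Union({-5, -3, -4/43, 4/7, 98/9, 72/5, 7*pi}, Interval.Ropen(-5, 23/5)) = Union({98/9, 72/5, 7*pi}, Interval.Ropen(-5, 23/5))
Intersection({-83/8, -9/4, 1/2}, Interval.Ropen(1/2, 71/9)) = {1/2}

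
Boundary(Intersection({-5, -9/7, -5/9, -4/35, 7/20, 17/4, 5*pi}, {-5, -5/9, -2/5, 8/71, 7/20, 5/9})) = {-5, -5/9, 7/20}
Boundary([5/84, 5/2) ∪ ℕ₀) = {5/84, 5/2} ∪ (ℕ₀ \ (5/84, 5/2))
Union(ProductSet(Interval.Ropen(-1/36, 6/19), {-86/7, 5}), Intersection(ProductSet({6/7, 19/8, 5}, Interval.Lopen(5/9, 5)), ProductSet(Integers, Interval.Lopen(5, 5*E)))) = ProductSet(Interval.Ropen(-1/36, 6/19), {-86/7, 5})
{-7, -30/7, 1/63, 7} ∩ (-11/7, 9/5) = {1/63}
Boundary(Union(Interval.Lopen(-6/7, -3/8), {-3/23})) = {-6/7, -3/8, -3/23}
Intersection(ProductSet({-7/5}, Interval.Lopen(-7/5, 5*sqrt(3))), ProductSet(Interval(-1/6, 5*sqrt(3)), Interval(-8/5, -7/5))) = EmptySet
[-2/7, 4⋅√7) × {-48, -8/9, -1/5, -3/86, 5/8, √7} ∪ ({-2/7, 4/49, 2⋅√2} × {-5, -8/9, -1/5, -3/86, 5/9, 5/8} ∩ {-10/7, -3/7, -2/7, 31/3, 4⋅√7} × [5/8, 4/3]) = [-2/7, 4⋅√7) × {-48, -8/9, -1/5, -3/86, 5/8, √7}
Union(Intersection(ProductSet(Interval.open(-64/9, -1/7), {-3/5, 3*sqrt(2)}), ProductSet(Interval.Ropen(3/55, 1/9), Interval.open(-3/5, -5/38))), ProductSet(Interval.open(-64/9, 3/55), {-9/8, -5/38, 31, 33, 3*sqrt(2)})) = ProductSet(Interval.open(-64/9, 3/55), {-9/8, -5/38, 31, 33, 3*sqrt(2)})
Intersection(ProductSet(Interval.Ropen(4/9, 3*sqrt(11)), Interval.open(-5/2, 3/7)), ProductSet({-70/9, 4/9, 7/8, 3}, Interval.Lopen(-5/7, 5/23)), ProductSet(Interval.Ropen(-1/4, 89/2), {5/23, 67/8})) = ProductSet({4/9, 7/8, 3}, {5/23})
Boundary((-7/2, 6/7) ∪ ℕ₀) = {-7/2, 6/7} ∪ (ℕ₀ \ (-7/2, 6/7))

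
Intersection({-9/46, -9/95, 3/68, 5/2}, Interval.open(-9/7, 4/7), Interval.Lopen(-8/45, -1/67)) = {-9/95}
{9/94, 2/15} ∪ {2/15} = {9/94, 2/15}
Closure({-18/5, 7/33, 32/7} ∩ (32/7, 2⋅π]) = ∅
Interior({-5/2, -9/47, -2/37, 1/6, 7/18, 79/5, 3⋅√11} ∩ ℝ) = ∅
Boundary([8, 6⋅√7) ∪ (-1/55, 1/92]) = {-1/55, 1/92, 8, 6⋅√7}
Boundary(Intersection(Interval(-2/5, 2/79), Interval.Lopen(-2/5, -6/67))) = {-2/5, -6/67}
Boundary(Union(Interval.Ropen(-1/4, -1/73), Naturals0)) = Union(Complement(Naturals0, Interval.open(-1/4, -1/73)), {-1/4, -1/73})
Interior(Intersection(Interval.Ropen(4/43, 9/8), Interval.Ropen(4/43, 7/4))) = Interval.open(4/43, 9/8)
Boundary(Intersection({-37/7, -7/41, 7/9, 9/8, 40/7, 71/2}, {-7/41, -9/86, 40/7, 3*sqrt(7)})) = {-7/41, 40/7}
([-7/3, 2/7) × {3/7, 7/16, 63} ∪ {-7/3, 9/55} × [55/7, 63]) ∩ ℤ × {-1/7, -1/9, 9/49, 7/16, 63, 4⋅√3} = {-2, -1, 0} × {7/16, 63}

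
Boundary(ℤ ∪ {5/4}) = ℤ ∪ {5/4}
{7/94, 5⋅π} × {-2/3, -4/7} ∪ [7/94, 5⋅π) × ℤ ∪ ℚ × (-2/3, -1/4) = (ℚ × (-2/3, -1/4)) ∪ ({7/94, 5⋅π} × {-2/3, -4/7}) ∪ ([7/94, 5⋅π) × ℤ)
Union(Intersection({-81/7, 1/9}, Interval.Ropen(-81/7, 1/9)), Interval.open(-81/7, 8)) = Interval.Ropen(-81/7, 8)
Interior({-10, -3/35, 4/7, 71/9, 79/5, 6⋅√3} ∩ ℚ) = ∅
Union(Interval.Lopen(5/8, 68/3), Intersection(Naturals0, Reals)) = Union(Interval.Lopen(5/8, 68/3), Naturals0)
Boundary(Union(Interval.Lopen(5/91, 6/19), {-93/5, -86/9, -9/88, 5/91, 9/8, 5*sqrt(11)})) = {-93/5, -86/9, -9/88, 5/91, 6/19, 9/8, 5*sqrt(11)}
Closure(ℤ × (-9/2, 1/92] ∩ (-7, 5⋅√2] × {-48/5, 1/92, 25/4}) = {-6, -5, …, 7} × {1/92}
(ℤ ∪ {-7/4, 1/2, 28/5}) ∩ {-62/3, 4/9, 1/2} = {1/2}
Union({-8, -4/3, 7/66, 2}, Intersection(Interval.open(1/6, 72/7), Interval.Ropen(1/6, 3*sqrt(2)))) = Union({-8, -4/3, 7/66}, Interval.open(1/6, 3*sqrt(2)))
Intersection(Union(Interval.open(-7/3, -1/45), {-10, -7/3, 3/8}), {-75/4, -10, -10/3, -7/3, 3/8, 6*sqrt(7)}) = {-10, -7/3, 3/8}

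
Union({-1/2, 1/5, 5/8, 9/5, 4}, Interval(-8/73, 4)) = Union({-1/2}, Interval(-8/73, 4))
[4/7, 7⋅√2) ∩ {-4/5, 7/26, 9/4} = {9/4}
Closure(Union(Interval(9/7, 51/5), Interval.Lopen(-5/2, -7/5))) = Union(Interval(-5/2, -7/5), Interval(9/7, 51/5))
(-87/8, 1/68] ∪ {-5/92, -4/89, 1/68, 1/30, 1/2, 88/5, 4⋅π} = (-87/8, 1/68] ∪ {1/30, 1/2, 88/5, 4⋅π}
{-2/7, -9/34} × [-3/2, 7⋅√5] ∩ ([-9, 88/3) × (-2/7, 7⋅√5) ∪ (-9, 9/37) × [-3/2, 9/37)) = {-2/7, -9/34} × [-3/2, 7⋅√5)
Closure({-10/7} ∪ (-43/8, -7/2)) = [-43/8, -7/2] ∪ {-10/7}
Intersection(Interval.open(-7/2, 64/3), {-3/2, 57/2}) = {-3/2}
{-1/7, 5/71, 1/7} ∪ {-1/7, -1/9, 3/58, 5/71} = {-1/7, -1/9, 3/58, 5/71, 1/7}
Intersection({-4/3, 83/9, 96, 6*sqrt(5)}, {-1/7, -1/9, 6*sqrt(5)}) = {6*sqrt(5)}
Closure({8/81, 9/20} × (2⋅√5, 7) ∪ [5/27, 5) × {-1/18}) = ([5/27, 5] × {-1/18}) ∪ ({8/81, 9/20} × [2⋅√5, 7])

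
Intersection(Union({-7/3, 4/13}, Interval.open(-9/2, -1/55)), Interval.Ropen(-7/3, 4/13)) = Interval.Ropen(-7/3, -1/55)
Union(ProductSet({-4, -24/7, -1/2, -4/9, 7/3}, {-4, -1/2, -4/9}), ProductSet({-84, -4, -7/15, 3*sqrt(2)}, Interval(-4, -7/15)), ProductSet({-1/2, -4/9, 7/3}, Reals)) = Union(ProductSet({-1/2, -4/9, 7/3}, Reals), ProductSet({-84, -4, -7/15, 3*sqrt(2)}, Interval(-4, -7/15)), ProductSet({-4, -24/7, -1/2, -4/9, 7/3}, {-4, -1/2, -4/9}))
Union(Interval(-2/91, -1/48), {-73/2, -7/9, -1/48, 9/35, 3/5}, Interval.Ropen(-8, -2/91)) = Union({-73/2, 9/35, 3/5}, Interval(-8, -1/48))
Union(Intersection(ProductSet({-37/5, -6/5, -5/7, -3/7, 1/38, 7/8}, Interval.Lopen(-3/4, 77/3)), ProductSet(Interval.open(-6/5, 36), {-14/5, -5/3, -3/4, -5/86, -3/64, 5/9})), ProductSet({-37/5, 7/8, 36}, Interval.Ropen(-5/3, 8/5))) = Union(ProductSet({-37/5, 7/8, 36}, Interval.Ropen(-5/3, 8/5)), ProductSet({-5/7, -3/7, 1/38, 7/8}, {-5/86, -3/64, 5/9}))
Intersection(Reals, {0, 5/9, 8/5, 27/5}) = {0, 5/9, 8/5, 27/5}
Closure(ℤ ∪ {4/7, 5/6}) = ℤ ∪ {4/7, 5/6}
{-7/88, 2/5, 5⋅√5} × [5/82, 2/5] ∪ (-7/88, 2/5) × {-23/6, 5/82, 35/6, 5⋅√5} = ({-7/88, 2/5, 5⋅√5} × [5/82, 2/5]) ∪ ((-7/88, 2/5) × {-23/6, 5/82, 35/6, 5⋅√5})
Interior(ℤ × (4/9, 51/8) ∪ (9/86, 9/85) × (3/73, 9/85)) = (9/86, 9/85) × (3/73, 9/85)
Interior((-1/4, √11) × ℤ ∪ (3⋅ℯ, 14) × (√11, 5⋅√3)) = (3⋅ℯ, 14) × ((√11, 5⋅√3) ∪ ((√11, 5⋅√3) \ ℤ))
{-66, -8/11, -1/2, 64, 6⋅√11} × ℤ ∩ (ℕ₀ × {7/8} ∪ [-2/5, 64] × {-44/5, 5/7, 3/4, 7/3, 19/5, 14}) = {64, 6⋅√11} × {14}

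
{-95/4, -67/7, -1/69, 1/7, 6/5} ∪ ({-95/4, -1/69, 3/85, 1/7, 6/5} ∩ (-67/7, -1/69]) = {-95/4, -67/7, -1/69, 1/7, 6/5}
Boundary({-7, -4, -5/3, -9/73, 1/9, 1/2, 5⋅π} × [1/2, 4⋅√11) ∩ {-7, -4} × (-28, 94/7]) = {-7, -4} × [1/2, 4⋅√11]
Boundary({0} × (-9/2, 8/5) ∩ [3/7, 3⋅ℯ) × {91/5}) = ∅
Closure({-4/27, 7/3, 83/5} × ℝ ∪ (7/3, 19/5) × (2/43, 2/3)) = ({-4/27, 7/3, 83/5} × ℝ) ∪ ({7/3, 19/5} × [2/43, 2/3]) ∪ ([7/3, 19/5] × {2/43, 2/3}) ∪ ((7/3, 19/5) × (2/43, 2/3))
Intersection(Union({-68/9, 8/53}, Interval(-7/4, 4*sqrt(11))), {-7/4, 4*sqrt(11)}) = {-7/4, 4*sqrt(11)}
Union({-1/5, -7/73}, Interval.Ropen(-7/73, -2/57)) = Union({-1/5}, Interval.Ropen(-7/73, -2/57))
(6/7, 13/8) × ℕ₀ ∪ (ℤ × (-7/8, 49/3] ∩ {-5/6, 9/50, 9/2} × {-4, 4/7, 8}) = (6/7, 13/8) × ℕ₀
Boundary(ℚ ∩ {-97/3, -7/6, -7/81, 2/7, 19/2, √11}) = {-97/3, -7/6, -7/81, 2/7, 19/2}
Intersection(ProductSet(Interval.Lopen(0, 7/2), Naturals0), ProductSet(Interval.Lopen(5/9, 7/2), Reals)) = ProductSet(Interval.Lopen(5/9, 7/2), Naturals0)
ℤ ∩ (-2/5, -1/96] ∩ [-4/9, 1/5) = ∅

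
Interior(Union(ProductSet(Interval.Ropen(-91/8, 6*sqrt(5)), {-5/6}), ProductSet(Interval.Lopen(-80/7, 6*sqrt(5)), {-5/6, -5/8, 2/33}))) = EmptySet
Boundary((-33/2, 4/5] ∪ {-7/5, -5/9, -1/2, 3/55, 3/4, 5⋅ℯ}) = {-33/2, 4/5, 5⋅ℯ}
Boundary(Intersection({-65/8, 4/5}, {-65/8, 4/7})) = {-65/8}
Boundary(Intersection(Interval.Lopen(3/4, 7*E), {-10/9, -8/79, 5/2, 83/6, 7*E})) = {5/2, 83/6, 7*E}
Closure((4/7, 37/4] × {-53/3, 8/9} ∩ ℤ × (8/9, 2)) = ∅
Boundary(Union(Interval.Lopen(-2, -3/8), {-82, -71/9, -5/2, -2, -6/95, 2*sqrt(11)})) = {-82, -71/9, -5/2, -2, -3/8, -6/95, 2*sqrt(11)}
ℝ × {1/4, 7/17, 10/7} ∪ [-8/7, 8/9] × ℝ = (ℝ × {1/4, 7/17, 10/7}) ∪ ([-8/7, 8/9] × ℝ)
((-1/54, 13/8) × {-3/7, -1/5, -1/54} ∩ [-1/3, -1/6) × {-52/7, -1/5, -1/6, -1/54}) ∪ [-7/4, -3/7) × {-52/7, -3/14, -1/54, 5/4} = [-7/4, -3/7) × {-52/7, -3/14, -1/54, 5/4}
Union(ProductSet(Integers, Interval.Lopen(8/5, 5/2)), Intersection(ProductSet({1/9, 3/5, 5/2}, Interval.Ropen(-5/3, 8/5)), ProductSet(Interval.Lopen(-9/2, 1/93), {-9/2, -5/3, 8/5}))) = ProductSet(Integers, Interval.Lopen(8/5, 5/2))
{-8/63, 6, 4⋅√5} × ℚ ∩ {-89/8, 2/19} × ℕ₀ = ∅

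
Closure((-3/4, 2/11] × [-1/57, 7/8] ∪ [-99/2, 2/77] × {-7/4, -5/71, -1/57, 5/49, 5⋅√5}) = ([-3/4, 2/11] × [-1/57, 7/8]) ∪ ([-99/2, 2/77] × {-7/4, -5/71, -1/57, 5/49, 5⋅√5})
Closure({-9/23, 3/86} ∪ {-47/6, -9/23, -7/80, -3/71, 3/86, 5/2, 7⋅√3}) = {-47/6, -9/23, -7/80, -3/71, 3/86, 5/2, 7⋅√3}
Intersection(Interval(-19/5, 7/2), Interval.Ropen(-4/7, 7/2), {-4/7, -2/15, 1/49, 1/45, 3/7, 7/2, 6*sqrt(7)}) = {-4/7, -2/15, 1/49, 1/45, 3/7}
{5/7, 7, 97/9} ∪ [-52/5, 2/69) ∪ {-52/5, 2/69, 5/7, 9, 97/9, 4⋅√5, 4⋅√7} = [-52/5, 2/69] ∪ {5/7, 7, 9, 97/9, 4⋅√5, 4⋅√7}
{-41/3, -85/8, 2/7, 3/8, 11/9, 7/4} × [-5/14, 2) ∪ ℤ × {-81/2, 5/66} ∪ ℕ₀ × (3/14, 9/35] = (ℤ × {-81/2, 5/66}) ∪ (ℕ₀ × (3/14, 9/35]) ∪ ({-41/3, -85/8, 2/7, 3/8, 11/9, 7/4} × [-5/14, 2))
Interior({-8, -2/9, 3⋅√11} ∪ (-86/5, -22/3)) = (-86/5, -22/3)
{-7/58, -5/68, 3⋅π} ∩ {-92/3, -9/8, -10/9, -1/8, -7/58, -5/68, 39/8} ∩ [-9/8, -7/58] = {-7/58}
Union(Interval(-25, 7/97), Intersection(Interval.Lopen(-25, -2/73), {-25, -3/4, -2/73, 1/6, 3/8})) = Interval(-25, 7/97)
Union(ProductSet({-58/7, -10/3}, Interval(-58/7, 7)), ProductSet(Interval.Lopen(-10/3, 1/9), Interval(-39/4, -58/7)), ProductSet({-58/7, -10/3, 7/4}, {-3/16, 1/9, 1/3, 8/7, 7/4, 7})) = Union(ProductSet({-58/7, -10/3}, Interval(-58/7, 7)), ProductSet({-58/7, -10/3, 7/4}, {-3/16, 1/9, 1/3, 8/7, 7/4, 7}), ProductSet(Interval.Lopen(-10/3, 1/9), Interval(-39/4, -58/7)))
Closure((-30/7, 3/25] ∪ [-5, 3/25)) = [-5, 3/25]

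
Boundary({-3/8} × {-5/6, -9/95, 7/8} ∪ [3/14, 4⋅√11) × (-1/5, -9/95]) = ({-3/8} × {-5/6, -9/95, 7/8}) ∪ ({3/14, 4⋅√11} × [-1/5, -9/95]) ∪ ([3/14, 4⋅√11] × {-1/5, -9/95})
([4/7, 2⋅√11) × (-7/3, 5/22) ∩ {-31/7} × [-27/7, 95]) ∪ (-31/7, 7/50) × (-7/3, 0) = (-31/7, 7/50) × (-7/3, 0)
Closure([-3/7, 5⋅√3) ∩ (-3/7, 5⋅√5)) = [-3/7, 5⋅√3]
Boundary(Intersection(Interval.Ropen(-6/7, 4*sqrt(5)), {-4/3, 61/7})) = {61/7}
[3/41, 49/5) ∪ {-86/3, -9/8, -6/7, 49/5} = {-86/3, -9/8, -6/7} ∪ [3/41, 49/5]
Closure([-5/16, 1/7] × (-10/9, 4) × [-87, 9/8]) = [-5/16, 1/7] × [-10/9, 4] × [-87, 9/8]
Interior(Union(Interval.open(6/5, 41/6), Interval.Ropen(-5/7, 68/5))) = Interval.open(-5/7, 68/5)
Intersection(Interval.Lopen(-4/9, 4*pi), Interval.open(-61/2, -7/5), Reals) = EmptySet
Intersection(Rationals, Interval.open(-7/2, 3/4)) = Intersection(Interval.open(-7/2, 3/4), Rationals)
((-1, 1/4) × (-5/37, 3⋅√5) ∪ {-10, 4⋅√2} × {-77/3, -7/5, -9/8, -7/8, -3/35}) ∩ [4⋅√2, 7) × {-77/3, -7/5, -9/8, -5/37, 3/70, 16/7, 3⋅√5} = {4⋅√2} × {-77/3, -7/5, -9/8}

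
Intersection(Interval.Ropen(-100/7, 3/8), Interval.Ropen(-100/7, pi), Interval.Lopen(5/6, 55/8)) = EmptySet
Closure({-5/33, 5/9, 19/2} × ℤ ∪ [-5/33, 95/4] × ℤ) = [-5/33, 95/4] × ℤ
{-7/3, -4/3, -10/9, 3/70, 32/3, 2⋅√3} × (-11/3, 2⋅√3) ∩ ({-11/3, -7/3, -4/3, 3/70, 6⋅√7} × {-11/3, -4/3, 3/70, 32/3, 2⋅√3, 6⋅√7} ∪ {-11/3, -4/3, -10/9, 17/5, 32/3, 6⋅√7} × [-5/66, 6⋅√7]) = ({-7/3, -4/3, 3/70} × {-4/3, 3/70}) ∪ ({-4/3, -10/9, 32/3} × [-5/66, 2⋅√3))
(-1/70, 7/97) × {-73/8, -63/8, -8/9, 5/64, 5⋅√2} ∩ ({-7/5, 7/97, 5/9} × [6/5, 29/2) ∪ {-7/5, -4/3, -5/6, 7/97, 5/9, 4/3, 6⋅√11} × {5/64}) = ∅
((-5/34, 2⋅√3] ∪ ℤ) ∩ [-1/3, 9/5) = (-5/34, 9/5) ∪ {0, 1}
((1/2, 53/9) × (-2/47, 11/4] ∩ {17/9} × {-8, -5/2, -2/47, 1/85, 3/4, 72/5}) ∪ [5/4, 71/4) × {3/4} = ({17/9} × {1/85, 3/4}) ∪ ([5/4, 71/4) × {3/4})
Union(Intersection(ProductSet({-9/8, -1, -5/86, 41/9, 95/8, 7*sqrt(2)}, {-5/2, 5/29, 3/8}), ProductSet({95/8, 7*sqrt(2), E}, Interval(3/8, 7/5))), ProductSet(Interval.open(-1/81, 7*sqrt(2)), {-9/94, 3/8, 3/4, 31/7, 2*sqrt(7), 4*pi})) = Union(ProductSet({95/8, 7*sqrt(2)}, {3/8}), ProductSet(Interval.open(-1/81, 7*sqrt(2)), {-9/94, 3/8, 3/4, 31/7, 2*sqrt(7), 4*pi}))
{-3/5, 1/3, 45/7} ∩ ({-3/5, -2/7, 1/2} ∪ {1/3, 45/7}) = {-3/5, 1/3, 45/7}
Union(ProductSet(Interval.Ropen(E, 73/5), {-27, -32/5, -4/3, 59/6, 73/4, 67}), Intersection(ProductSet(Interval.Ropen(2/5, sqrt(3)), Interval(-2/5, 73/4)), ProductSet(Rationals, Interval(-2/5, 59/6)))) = Union(ProductSet(Intersection(Interval.Ropen(2/5, sqrt(3)), Rationals), Interval(-2/5, 59/6)), ProductSet(Interval.Ropen(E, 73/5), {-27, -32/5, -4/3, 59/6, 73/4, 67}))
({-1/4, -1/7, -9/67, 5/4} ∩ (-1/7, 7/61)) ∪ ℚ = ℚ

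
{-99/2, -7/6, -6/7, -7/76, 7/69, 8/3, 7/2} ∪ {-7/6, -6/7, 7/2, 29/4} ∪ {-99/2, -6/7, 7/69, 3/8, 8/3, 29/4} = {-99/2, -7/6, -6/7, -7/76, 7/69, 3/8, 8/3, 7/2, 29/4}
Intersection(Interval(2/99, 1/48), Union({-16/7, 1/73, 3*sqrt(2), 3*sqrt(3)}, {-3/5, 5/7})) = EmptySet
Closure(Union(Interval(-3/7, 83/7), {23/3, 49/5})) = Interval(-3/7, 83/7)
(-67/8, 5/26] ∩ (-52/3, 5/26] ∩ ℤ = {-8, -7, …, 0}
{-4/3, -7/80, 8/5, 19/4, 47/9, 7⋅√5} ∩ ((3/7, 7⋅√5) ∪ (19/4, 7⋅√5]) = {8/5, 19/4, 47/9, 7⋅√5}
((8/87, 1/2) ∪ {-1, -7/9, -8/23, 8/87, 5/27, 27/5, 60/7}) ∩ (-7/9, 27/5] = {-8/23, 27/5} ∪ [8/87, 1/2)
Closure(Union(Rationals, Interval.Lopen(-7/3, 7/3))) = Union(Interval(-oo, oo), Rationals)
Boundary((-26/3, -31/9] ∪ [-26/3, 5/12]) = {-26/3, 5/12}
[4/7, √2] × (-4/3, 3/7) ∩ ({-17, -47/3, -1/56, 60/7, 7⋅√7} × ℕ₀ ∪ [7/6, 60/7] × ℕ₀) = [7/6, √2] × {0}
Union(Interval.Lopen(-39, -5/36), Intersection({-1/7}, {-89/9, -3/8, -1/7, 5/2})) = Interval.Lopen(-39, -5/36)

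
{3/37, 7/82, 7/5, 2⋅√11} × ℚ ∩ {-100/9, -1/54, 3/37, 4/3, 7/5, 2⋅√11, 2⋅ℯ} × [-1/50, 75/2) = {3/37, 7/5, 2⋅√11} × (ℚ ∩ [-1/50, 75/2))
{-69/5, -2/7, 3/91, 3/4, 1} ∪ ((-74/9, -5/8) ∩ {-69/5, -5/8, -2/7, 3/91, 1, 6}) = {-69/5, -2/7, 3/91, 3/4, 1}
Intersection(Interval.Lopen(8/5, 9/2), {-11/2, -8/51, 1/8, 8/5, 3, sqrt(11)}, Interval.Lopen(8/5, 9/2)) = {3, sqrt(11)}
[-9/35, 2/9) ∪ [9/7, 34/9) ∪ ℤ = ℤ ∪ [-9/35, 2/9) ∪ [9/7, 34/9)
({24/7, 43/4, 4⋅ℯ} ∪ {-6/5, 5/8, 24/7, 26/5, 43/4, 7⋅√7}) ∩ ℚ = {-6/5, 5/8, 24/7, 26/5, 43/4}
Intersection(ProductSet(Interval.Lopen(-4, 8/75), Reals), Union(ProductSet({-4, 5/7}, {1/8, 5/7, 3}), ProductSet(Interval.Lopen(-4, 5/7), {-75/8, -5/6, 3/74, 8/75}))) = ProductSet(Interval.Lopen(-4, 8/75), {-75/8, -5/6, 3/74, 8/75})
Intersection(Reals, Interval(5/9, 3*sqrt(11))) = Interval(5/9, 3*sqrt(11))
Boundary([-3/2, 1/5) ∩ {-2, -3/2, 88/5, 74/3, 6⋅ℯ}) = {-3/2}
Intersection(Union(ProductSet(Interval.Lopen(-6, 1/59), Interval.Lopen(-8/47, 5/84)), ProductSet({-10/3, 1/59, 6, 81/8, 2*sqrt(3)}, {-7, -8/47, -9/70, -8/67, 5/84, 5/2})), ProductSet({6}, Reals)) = ProductSet({6}, {-7, -8/47, -9/70, -8/67, 5/84, 5/2})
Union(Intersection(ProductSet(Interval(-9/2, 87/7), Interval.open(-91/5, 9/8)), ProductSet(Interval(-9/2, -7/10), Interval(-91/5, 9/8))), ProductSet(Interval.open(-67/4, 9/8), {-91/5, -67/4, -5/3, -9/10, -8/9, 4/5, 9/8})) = Union(ProductSet(Interval.open(-67/4, 9/8), {-91/5, -67/4, -5/3, -9/10, -8/9, 4/5, 9/8}), ProductSet(Interval(-9/2, -7/10), Interval.open(-91/5, 9/8)))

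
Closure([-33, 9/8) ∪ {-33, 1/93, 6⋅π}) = [-33, 9/8] ∪ {6⋅π}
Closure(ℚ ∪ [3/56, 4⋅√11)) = ℚ ∪ (-∞, ∞)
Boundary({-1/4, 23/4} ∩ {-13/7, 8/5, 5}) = ∅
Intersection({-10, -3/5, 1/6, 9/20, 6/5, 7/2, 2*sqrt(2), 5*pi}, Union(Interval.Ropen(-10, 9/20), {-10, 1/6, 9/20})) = {-10, -3/5, 1/6, 9/20}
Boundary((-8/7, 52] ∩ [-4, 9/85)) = {-8/7, 9/85}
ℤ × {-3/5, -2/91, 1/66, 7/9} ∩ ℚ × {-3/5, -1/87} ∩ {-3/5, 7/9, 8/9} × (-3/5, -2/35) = ∅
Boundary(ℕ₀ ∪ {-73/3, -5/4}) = {-73/3, -5/4} ∪ ℕ₀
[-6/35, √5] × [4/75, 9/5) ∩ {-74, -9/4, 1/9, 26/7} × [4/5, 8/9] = {1/9} × [4/5, 8/9]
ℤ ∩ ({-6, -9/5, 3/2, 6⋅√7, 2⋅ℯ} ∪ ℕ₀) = {-6} ∪ ℕ₀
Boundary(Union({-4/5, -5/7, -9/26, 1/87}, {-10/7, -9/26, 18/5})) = {-10/7, -4/5, -5/7, -9/26, 1/87, 18/5}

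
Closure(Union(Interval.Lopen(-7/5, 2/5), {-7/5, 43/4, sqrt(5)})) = Union({43/4, sqrt(5)}, Interval(-7/5, 2/5))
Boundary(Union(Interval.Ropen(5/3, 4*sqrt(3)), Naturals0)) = Union(Complement(Naturals0, Interval.open(5/3, 4*sqrt(3))), {5/3, 4*sqrt(3)})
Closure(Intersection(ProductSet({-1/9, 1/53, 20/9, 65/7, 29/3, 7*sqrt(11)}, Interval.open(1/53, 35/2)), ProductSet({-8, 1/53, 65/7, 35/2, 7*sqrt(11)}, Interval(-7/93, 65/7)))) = ProductSet({1/53, 65/7, 7*sqrt(11)}, Interval(1/53, 65/7))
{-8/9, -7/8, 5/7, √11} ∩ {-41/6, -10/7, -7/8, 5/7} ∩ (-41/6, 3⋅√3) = {-7/8, 5/7}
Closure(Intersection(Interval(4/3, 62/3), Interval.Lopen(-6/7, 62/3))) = Interval(4/3, 62/3)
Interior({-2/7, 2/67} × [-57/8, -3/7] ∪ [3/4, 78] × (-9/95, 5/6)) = (3/4, 78) × (-9/95, 5/6)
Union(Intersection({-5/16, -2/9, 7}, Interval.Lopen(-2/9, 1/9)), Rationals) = Rationals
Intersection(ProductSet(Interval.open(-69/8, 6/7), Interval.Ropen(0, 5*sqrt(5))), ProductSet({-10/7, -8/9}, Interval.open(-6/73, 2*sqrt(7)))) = ProductSet({-10/7, -8/9}, Interval.Ropen(0, 2*sqrt(7)))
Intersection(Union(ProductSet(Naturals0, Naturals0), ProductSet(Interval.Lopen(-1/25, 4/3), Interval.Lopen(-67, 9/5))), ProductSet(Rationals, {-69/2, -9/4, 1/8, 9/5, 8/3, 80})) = Union(ProductSet(Intersection(Interval.Lopen(-1/25, 4/3), Rationals), {-69/2, -9/4, 1/8, 9/5}), ProductSet(Naturals0, {80}))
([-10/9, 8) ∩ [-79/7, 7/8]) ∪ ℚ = ℚ ∪ [-10/9, 7/8]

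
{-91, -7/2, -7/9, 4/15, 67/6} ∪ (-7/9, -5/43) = {-91, -7/2, 4/15, 67/6} ∪ [-7/9, -5/43)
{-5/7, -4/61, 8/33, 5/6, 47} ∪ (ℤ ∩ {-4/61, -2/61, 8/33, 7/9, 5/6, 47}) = {-5/7, -4/61, 8/33, 5/6, 47}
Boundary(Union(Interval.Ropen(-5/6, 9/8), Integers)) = Union(Complement(Integers, Interval.open(-5/6, 9/8)), {-5/6, 9/8})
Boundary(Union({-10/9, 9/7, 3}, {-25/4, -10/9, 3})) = {-25/4, -10/9, 9/7, 3}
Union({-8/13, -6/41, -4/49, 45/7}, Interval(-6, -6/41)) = Union({-4/49, 45/7}, Interval(-6, -6/41))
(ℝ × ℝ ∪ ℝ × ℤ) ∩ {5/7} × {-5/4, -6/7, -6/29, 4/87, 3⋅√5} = {5/7} × {-5/4, -6/7, -6/29, 4/87, 3⋅√5}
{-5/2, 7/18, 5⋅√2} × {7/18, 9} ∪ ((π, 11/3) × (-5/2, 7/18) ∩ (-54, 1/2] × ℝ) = {-5/2, 7/18, 5⋅√2} × {7/18, 9}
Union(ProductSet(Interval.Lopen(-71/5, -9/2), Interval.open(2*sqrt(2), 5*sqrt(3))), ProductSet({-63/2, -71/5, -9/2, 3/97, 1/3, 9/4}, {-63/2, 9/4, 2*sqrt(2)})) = Union(ProductSet({-63/2, -71/5, -9/2, 3/97, 1/3, 9/4}, {-63/2, 9/4, 2*sqrt(2)}), ProductSet(Interval.Lopen(-71/5, -9/2), Interval.open(2*sqrt(2), 5*sqrt(3))))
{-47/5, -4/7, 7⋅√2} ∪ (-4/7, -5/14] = {-47/5, 7⋅√2} ∪ [-4/7, -5/14]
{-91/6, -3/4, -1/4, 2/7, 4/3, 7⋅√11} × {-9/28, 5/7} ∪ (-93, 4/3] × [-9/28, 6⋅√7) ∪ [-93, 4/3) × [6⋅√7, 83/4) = ({-91/6, -3/4, -1/4, 2/7, 4/3, 7⋅√11} × {-9/28, 5/7}) ∪ ([-93, 4/3) × [6⋅√7, 83/4)) ∪ ((-93, 4/3] × [-9/28, 6⋅√7))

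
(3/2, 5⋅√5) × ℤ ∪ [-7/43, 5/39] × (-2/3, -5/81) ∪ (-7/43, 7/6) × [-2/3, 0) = ([-7/43, 5/39] × (-2/3, -5/81)) ∪ ((-7/43, 7/6) × [-2/3, 0)) ∪ ((3/2, 5⋅√5) × ℤ)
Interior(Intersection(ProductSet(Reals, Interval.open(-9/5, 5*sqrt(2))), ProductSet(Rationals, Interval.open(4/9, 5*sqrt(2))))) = EmptySet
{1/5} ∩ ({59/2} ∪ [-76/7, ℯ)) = {1/5}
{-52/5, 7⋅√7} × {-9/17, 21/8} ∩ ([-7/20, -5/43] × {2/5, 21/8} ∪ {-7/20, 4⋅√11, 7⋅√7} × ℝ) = {7⋅√7} × {-9/17, 21/8}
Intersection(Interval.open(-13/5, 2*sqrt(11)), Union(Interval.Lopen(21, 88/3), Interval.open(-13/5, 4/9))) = Interval.open(-13/5, 4/9)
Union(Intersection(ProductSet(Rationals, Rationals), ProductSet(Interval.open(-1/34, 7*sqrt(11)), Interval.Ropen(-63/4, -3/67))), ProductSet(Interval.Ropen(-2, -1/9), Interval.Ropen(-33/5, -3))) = Union(ProductSet(Intersection(Interval.open(-1/34, 7*sqrt(11)), Rationals), Intersection(Interval.Ropen(-63/4, -3/67), Rationals)), ProductSet(Interval.Ropen(-2, -1/9), Interval.Ropen(-33/5, -3)))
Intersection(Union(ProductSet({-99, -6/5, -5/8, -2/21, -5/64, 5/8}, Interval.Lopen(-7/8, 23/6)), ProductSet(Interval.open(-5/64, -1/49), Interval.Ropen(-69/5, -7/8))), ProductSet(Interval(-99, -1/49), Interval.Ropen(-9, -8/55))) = Union(ProductSet({-99, -6/5, -5/8, -2/21, -5/64}, Interval.open(-7/8, -8/55)), ProductSet(Interval.open(-5/64, -1/49), Interval.Ropen(-9, -7/8)))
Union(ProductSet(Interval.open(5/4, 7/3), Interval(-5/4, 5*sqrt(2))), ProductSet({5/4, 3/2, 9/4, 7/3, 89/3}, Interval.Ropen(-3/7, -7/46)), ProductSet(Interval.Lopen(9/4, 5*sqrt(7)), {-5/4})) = Union(ProductSet({5/4, 3/2, 9/4, 7/3, 89/3}, Interval.Ropen(-3/7, -7/46)), ProductSet(Interval.open(5/4, 7/3), Interval(-5/4, 5*sqrt(2))), ProductSet(Interval.Lopen(9/4, 5*sqrt(7)), {-5/4}))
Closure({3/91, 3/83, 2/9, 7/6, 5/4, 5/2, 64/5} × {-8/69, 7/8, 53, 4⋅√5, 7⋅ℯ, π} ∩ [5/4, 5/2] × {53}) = {5/4, 5/2} × {53}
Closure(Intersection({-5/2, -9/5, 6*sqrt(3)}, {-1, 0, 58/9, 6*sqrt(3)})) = {6*sqrt(3)}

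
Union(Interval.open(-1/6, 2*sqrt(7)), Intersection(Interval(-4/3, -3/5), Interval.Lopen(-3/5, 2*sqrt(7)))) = Interval.open(-1/6, 2*sqrt(7))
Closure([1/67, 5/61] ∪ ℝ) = (-∞, ∞)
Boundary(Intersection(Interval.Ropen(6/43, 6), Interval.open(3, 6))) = {3, 6}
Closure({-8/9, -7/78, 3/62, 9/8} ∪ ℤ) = ℤ ∪ {-8/9, -7/78, 3/62, 9/8}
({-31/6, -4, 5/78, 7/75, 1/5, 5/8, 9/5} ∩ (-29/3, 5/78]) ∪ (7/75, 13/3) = {-31/6, -4, 5/78} ∪ (7/75, 13/3)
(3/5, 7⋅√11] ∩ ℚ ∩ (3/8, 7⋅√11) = ℚ ∩ (3/5, 7⋅√11)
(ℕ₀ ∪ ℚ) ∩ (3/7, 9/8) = ℚ ∩ (3/7, 9/8)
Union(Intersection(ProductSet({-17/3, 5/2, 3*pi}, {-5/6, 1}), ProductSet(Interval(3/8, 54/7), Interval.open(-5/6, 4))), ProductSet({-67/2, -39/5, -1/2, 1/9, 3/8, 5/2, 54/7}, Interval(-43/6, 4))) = ProductSet({-67/2, -39/5, -1/2, 1/9, 3/8, 5/2, 54/7}, Interval(-43/6, 4))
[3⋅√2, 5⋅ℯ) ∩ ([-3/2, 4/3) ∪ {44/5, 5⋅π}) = {44/5}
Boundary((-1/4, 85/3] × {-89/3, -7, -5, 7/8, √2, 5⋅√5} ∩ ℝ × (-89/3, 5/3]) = [-1/4, 85/3] × {-7, -5, 7/8, √2}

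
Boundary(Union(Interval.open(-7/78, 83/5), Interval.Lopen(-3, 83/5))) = {-3, 83/5}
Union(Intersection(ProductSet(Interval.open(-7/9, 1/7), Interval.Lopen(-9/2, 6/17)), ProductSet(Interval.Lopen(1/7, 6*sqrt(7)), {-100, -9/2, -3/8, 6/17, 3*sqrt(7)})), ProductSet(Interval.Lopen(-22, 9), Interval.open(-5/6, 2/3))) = ProductSet(Interval.Lopen(-22, 9), Interval.open(-5/6, 2/3))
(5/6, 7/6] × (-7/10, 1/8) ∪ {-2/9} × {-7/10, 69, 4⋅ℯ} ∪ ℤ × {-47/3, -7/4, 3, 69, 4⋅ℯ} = ({-2/9} × {-7/10, 69, 4⋅ℯ}) ∪ (ℤ × {-47/3, -7/4, 3, 69, 4⋅ℯ}) ∪ ((5/6, 7/6] × (-7/10, 1/8))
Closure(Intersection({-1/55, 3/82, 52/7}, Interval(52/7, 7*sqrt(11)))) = {52/7}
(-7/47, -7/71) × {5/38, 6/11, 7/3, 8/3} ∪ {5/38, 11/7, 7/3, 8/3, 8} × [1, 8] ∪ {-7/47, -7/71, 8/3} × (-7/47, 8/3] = ({-7/47, -7/71, 8/3} × (-7/47, 8/3]) ∪ ((-7/47, -7/71) × {5/38, 6/11, 7/3, 8/3}) ∪ ({5/38, 11/7, 7/3, 8/3, 8} × [1, 8])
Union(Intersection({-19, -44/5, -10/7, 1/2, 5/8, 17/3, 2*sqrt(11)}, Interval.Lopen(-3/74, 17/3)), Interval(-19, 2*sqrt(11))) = Interval(-19, 2*sqrt(11))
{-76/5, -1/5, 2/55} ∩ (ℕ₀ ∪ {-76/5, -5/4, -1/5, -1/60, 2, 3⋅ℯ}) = {-76/5, -1/5}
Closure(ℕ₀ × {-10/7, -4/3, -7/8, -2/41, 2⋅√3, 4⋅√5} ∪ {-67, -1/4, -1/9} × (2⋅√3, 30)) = ({-67, -1/4, -1/9} × [2⋅√3, 30]) ∪ (ℕ₀ × {-10/7, -4/3, -7/8, -2/41, 2⋅√3, 4⋅√5})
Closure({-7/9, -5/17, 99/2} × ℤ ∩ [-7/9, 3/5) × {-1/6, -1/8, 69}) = {-7/9, -5/17} × {69}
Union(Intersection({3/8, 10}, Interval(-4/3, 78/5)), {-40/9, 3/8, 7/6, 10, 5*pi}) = {-40/9, 3/8, 7/6, 10, 5*pi}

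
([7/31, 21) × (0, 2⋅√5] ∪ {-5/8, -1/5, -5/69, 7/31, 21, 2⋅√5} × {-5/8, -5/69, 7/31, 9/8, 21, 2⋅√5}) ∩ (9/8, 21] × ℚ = ({21, 2⋅√5} × {-5/8, -5/69, 7/31, 9/8, 21}) ∪ ((9/8, 21) × (ℚ ∩ (0, 2⋅√5]))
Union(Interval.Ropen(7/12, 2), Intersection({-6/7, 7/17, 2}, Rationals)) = Union({-6/7, 7/17}, Interval(7/12, 2))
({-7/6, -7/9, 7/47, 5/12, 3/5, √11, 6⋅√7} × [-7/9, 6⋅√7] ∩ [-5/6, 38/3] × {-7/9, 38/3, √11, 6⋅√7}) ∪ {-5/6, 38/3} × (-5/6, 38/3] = ({-5/6, 38/3} × (-5/6, 38/3]) ∪ ({-7/9, 7/47, 5/12, 3/5, √11} × {-7/9, 38/3, √11, 6⋅√7})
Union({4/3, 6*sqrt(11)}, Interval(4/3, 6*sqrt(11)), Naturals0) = Union(Interval(4/3, 6*sqrt(11)), Naturals0)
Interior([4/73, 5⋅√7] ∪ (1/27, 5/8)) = (1/27, 5⋅√7)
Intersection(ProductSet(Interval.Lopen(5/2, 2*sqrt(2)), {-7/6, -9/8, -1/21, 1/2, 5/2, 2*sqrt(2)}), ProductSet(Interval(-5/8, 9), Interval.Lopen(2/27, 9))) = ProductSet(Interval.Lopen(5/2, 2*sqrt(2)), {1/2, 5/2, 2*sqrt(2)})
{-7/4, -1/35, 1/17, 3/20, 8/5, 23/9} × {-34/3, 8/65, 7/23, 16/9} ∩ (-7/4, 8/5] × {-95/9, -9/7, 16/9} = {-1/35, 1/17, 3/20, 8/5} × {16/9}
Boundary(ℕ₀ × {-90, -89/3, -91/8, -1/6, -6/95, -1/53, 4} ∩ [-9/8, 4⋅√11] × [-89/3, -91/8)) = {0, 1, …, 13} × {-89/3}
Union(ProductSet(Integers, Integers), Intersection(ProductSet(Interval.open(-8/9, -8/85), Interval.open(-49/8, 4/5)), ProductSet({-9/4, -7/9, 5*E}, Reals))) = Union(ProductSet({-7/9}, Interval.open(-49/8, 4/5)), ProductSet(Integers, Integers))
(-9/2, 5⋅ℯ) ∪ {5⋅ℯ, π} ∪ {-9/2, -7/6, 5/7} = [-9/2, 5⋅ℯ]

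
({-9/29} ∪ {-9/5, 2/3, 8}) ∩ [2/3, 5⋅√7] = {2/3, 8}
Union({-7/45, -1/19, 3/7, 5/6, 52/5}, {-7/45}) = {-7/45, -1/19, 3/7, 5/6, 52/5}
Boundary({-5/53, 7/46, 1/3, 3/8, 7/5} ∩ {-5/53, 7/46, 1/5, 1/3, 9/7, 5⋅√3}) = {-5/53, 7/46, 1/3}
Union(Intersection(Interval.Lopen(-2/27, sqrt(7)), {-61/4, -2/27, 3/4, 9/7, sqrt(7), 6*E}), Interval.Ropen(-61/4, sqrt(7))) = Interval(-61/4, sqrt(7))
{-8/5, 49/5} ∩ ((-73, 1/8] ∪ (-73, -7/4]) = {-8/5}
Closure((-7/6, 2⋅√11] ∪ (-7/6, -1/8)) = [-7/6, 2⋅√11]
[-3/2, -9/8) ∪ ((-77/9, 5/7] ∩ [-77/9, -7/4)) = (-77/9, -7/4) ∪ [-3/2, -9/8)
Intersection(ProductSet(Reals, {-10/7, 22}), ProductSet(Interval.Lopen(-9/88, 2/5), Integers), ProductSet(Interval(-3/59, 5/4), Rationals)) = ProductSet(Interval(-3/59, 2/5), {22})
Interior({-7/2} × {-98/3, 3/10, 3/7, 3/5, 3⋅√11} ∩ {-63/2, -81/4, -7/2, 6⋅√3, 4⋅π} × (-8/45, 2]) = ∅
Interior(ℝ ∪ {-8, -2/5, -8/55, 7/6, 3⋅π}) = ℝ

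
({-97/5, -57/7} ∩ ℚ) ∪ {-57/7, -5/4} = {-97/5, -57/7, -5/4}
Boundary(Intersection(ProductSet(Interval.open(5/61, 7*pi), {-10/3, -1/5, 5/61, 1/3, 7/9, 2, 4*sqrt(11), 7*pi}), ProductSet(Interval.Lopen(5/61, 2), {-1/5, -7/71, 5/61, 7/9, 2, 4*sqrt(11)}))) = ProductSet(Interval(5/61, 2), {-1/5, 5/61, 7/9, 2, 4*sqrt(11)})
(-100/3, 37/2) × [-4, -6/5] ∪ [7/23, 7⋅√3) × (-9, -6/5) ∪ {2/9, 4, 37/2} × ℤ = ({2/9, 4, 37/2} × ℤ) ∪ ((-100/3, 37/2) × [-4, -6/5]) ∪ ([7/23, 7⋅√3) × (-9, -6/5))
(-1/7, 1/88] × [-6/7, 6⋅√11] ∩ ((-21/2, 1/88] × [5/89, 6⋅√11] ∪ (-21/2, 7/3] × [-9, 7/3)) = (-1/7, 1/88] × [-6/7, 6⋅√11]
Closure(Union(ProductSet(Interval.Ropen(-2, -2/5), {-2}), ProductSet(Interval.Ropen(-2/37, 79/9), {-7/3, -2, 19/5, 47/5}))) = Union(ProductSet(Interval(-2, -2/5), {-2}), ProductSet(Interval(-2/37, 79/9), {-7/3, -2, 19/5, 47/5}))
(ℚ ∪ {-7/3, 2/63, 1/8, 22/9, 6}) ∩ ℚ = ℚ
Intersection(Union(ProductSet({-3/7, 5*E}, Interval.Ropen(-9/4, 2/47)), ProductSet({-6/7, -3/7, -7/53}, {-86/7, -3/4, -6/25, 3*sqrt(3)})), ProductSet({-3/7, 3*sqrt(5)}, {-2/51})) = ProductSet({-3/7}, {-2/51})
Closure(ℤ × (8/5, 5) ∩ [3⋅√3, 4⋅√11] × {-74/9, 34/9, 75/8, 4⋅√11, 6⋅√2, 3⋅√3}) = {6, 7, …, 13} × {34/9}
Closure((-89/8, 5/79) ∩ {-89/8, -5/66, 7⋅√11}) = {-5/66}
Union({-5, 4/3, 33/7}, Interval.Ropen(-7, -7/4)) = Union({4/3, 33/7}, Interval.Ropen(-7, -7/4))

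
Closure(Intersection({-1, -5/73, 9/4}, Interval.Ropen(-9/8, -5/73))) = {-1}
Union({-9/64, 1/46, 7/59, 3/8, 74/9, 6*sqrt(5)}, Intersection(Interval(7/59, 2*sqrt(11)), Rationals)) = Union({-9/64, 1/46, 74/9, 6*sqrt(5)}, Intersection(Interval(7/59, 2*sqrt(11)), Rationals))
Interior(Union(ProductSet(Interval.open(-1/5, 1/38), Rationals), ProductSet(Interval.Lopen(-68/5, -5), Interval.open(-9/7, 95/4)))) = ProductSet(Interval.open(-68/5, -5), Interval.open(-9/7, 95/4))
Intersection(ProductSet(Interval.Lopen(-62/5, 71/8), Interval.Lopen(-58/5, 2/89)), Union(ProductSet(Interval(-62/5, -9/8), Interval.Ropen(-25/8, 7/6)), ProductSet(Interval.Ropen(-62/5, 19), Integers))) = Union(ProductSet(Interval.Lopen(-62/5, -9/8), Interval(-25/8, 2/89)), ProductSet(Interval.Lopen(-62/5, 71/8), Range(-11, 1, 1)))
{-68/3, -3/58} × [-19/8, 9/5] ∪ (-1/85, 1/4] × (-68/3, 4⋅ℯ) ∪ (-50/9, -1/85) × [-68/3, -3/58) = ({-68/3, -3/58} × [-19/8, 9/5]) ∪ ((-50/9, -1/85) × [-68/3, -3/58)) ∪ ((-1/85, 1/4] × (-68/3, 4⋅ℯ))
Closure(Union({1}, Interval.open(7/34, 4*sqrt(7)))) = Interval(7/34, 4*sqrt(7))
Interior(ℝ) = ℝ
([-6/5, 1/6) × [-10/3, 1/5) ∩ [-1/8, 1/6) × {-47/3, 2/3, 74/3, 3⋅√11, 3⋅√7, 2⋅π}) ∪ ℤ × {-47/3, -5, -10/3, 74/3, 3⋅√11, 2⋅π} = ℤ × {-47/3, -5, -10/3, 74/3, 3⋅√11, 2⋅π}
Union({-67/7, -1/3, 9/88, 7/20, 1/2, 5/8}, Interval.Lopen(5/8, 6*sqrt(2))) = Union({-67/7, -1/3, 9/88, 7/20, 1/2}, Interval(5/8, 6*sqrt(2)))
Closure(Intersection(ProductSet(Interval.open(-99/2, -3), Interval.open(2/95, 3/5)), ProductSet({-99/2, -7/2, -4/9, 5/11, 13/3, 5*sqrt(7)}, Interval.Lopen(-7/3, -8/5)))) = EmptySet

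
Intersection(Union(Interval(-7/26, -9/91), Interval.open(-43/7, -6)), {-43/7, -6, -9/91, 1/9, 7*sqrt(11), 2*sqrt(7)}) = {-9/91}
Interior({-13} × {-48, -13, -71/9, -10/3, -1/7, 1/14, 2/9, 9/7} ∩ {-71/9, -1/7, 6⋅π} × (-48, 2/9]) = ∅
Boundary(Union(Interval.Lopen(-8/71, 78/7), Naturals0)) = Union(Complement(Naturals0, Interval.open(-8/71, 78/7)), {-8/71, 78/7})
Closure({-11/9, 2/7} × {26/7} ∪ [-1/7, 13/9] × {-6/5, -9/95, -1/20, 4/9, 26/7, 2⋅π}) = ({-11/9, 2/7} × {26/7}) ∪ ([-1/7, 13/9] × {-6/5, -9/95, -1/20, 4/9, 26/7, 2⋅π})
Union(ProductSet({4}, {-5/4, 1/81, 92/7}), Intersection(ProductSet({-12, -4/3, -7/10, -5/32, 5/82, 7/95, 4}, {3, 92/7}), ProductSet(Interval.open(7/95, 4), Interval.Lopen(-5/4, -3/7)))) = ProductSet({4}, {-5/4, 1/81, 92/7})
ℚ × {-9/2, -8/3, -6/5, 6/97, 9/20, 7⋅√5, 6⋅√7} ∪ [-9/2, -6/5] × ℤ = ([-9/2, -6/5] × ℤ) ∪ (ℚ × {-9/2, -8/3, -6/5, 6/97, 9/20, 7⋅√5, 6⋅√7})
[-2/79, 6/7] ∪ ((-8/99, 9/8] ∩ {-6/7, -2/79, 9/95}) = [-2/79, 6/7]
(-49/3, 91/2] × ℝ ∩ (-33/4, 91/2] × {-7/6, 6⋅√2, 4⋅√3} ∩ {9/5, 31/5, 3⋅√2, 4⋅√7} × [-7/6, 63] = {9/5, 31/5, 3⋅√2, 4⋅√7} × {-7/6, 6⋅√2, 4⋅√3}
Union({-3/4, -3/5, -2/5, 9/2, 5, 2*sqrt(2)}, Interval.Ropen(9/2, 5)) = Union({-3/4, -3/5, -2/5, 2*sqrt(2)}, Interval(9/2, 5))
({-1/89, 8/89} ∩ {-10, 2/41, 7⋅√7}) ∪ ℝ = ℝ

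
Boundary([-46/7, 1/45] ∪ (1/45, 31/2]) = {-46/7, 31/2}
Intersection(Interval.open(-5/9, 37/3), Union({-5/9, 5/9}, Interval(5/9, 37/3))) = Interval.Ropen(5/9, 37/3)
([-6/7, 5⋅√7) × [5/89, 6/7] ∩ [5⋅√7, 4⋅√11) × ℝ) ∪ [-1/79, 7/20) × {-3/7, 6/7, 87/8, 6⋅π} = [-1/79, 7/20) × {-3/7, 6/7, 87/8, 6⋅π}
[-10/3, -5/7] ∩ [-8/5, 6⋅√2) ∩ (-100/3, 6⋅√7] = [-8/5, -5/7]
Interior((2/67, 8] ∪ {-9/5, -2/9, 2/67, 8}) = (2/67, 8)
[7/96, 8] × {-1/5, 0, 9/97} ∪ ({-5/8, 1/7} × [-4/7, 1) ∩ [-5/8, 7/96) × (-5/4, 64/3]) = ({-5/8} × [-4/7, 1)) ∪ ([7/96, 8] × {-1/5, 0, 9/97})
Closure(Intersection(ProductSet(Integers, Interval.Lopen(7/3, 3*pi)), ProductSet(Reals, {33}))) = EmptySet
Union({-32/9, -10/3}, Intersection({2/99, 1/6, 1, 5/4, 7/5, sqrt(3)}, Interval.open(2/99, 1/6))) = {-32/9, -10/3}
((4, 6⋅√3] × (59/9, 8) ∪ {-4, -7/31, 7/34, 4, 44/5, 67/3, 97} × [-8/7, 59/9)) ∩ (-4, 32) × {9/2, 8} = {-7/31, 7/34, 4, 44/5, 67/3} × {9/2}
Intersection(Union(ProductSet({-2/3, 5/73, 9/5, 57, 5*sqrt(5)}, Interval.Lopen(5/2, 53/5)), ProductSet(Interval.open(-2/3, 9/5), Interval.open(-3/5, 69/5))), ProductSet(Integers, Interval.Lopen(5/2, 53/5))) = ProductSet(Union({57}, Range(0, 2, 1)), Interval.Lopen(5/2, 53/5))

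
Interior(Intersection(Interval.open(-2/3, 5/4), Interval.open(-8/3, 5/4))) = Interval.open(-2/3, 5/4)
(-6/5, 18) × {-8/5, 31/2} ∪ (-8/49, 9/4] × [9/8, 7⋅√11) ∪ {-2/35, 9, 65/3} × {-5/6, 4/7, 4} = ({-2/35, 9, 65/3} × {-5/6, 4/7, 4}) ∪ ((-6/5, 18) × {-8/5, 31/2}) ∪ ((-8/49, 9/4] × [9/8, 7⋅√11))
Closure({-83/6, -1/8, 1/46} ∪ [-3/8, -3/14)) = {-83/6, -1/8, 1/46} ∪ [-3/8, -3/14]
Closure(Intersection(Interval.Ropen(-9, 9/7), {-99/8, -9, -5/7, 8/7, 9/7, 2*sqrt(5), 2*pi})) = {-9, -5/7, 8/7}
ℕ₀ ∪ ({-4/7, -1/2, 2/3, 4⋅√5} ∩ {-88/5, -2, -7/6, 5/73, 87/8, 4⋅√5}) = ℕ₀ ∪ {4⋅√5}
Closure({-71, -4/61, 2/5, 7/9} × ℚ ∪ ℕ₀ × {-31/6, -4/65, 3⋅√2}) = ({-71, -4/61, 2/5, 7/9} × ℝ) ∪ (ℕ₀ × {-31/6, -4/65, 3⋅√2})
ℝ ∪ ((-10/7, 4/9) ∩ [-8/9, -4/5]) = (-∞, ∞)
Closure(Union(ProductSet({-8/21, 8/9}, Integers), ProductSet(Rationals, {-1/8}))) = Union(ProductSet({-8/21, 8/9}, Integers), ProductSet(Reals, {-1/8}))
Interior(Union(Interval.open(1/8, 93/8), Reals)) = Interval(-oo, oo)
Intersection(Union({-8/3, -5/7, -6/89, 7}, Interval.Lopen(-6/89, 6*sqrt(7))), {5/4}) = {5/4}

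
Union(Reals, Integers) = Reals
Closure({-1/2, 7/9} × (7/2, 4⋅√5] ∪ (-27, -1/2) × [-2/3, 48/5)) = ({-27, -1/2} × [-2/3, 48/5]) ∪ ([-27, -1/2] × {-2/3, 48/5}) ∪ ((-27, -1/2) × [-2/3, 48/5)) ∪ ({-1/2, 7/9} × [7/2, 4⋅√5])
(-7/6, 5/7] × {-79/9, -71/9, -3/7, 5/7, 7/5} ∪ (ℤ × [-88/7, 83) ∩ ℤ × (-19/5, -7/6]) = (ℤ × (-19/5, -7/6]) ∪ ((-7/6, 5/7] × {-79/9, -71/9, -3/7, 5/7, 7/5})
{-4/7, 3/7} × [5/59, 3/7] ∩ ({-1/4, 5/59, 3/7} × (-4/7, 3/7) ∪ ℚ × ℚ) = ({3/7} × [5/59, 3/7)) ∪ ({-4/7, 3/7} × (ℚ ∩ [5/59, 3/7]))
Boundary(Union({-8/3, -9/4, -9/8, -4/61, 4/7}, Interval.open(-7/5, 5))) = {-8/3, -9/4, -7/5, 5}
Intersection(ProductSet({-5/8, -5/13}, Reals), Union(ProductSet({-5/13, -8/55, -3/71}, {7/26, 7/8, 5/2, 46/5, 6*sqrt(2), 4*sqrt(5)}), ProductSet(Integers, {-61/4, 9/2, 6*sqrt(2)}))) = ProductSet({-5/13}, {7/26, 7/8, 5/2, 46/5, 6*sqrt(2), 4*sqrt(5)})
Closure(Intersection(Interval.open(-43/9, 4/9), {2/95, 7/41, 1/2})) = {2/95, 7/41}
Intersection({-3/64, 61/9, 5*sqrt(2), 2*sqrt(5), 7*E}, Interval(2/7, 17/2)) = {61/9, 5*sqrt(2), 2*sqrt(5)}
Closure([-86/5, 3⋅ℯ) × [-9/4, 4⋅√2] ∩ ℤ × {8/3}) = {-17, -16, …, 8} × {8/3}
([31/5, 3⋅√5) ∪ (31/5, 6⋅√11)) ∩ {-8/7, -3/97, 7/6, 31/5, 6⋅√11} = {31/5}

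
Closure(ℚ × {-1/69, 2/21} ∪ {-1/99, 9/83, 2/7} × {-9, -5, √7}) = (ℝ × {-1/69, 2/21}) ∪ ({-1/99, 9/83, 2/7} × {-9, -5, √7})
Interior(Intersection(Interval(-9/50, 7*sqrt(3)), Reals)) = Interval.open(-9/50, 7*sqrt(3))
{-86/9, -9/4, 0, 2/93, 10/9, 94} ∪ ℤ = ℤ ∪ {-86/9, -9/4, 2/93, 10/9}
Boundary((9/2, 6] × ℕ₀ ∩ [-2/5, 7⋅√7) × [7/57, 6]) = [9/2, 6] × {1, 2, …, 6}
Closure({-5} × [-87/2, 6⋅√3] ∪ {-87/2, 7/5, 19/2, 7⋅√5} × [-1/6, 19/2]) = ({-5} × [-87/2, 6⋅√3]) ∪ ({-87/2, 7/5, 19/2, 7⋅√5} × [-1/6, 19/2])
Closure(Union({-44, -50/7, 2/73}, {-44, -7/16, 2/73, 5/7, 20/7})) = {-44, -50/7, -7/16, 2/73, 5/7, 20/7}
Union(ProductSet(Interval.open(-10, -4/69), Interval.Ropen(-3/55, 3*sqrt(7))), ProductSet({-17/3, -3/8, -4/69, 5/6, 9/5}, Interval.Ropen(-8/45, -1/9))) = Union(ProductSet({-17/3, -3/8, -4/69, 5/6, 9/5}, Interval.Ropen(-8/45, -1/9)), ProductSet(Interval.open(-10, -4/69), Interval.Ropen(-3/55, 3*sqrt(7))))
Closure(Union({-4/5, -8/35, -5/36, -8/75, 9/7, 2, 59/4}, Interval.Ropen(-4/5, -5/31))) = Union({-5/36, -8/75, 9/7, 2, 59/4}, Interval(-4/5, -5/31))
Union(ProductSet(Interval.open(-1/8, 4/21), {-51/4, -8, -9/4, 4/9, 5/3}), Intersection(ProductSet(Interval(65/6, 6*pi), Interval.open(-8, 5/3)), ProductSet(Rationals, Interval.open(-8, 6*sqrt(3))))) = Union(ProductSet(Intersection(Interval(65/6, 6*pi), Rationals), Interval.open(-8, 5/3)), ProductSet(Interval.open(-1/8, 4/21), {-51/4, -8, -9/4, 4/9, 5/3}))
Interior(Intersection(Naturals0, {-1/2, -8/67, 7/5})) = EmptySet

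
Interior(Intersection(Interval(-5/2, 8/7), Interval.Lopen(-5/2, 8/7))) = Interval.open(-5/2, 8/7)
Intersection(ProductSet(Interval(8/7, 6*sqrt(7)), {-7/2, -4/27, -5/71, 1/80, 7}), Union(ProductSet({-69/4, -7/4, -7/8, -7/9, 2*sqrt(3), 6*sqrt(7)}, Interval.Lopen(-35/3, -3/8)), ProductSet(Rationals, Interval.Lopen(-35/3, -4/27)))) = Union(ProductSet({2*sqrt(3), 6*sqrt(7)}, {-7/2}), ProductSet(Intersection(Interval(8/7, 6*sqrt(7)), Rationals), {-7/2, -4/27}))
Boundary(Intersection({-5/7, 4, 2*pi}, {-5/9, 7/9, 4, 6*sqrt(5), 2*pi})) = {4, 2*pi}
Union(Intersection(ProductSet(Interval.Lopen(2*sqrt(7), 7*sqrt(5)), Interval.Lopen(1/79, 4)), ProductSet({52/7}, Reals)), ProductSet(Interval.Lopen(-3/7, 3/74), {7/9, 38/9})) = Union(ProductSet({52/7}, Interval.Lopen(1/79, 4)), ProductSet(Interval.Lopen(-3/7, 3/74), {7/9, 38/9}))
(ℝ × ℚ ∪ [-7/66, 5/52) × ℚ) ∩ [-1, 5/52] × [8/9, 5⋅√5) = [-1, 5/52] × (ℚ ∩ [8/9, 5⋅√5))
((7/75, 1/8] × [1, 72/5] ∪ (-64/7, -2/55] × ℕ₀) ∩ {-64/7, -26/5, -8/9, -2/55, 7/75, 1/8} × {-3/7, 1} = {-26/5, -8/9, -2/55, 1/8} × {1}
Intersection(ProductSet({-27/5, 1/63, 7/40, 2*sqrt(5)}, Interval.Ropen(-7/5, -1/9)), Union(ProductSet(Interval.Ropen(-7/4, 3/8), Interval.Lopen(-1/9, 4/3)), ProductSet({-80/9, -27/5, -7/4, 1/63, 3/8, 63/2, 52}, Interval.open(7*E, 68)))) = EmptySet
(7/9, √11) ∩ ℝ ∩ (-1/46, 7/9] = ∅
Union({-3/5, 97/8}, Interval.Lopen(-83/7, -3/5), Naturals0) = Union({97/8}, Interval.Lopen(-83/7, -3/5), Naturals0)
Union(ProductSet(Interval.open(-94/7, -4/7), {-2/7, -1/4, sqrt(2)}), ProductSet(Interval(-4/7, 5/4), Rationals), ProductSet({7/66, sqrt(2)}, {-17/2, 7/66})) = Union(ProductSet({7/66, sqrt(2)}, {-17/2, 7/66}), ProductSet(Interval.open(-94/7, -4/7), {-2/7, -1/4, sqrt(2)}), ProductSet(Interval(-4/7, 5/4), Rationals))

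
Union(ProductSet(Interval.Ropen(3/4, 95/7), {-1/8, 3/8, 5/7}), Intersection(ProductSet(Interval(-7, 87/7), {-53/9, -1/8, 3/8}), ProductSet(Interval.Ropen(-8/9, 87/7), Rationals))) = Union(ProductSet(Interval.Ropen(-8/9, 87/7), {-53/9, -1/8, 3/8}), ProductSet(Interval.Ropen(3/4, 95/7), {-1/8, 3/8, 5/7}))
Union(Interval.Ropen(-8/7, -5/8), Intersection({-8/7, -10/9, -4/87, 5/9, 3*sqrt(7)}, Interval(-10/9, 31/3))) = Union({-4/87, 5/9, 3*sqrt(7)}, Interval.Ropen(-8/7, -5/8))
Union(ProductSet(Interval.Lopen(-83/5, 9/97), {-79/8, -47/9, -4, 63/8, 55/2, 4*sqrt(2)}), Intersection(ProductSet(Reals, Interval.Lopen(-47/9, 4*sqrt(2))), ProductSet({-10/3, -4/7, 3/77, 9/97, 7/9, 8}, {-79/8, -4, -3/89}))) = Union(ProductSet({-10/3, -4/7, 3/77, 9/97, 7/9, 8}, {-4, -3/89}), ProductSet(Interval.Lopen(-83/5, 9/97), {-79/8, -47/9, -4, 63/8, 55/2, 4*sqrt(2)}))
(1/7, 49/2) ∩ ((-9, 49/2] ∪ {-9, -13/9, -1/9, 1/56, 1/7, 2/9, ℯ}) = (1/7, 49/2)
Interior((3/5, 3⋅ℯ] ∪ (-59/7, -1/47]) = (-59/7, -1/47) ∪ (3/5, 3⋅ℯ)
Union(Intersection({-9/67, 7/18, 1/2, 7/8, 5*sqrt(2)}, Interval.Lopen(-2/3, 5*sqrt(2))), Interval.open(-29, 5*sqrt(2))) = Interval.Lopen(-29, 5*sqrt(2))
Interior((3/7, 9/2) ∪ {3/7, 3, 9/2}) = (3/7, 9/2)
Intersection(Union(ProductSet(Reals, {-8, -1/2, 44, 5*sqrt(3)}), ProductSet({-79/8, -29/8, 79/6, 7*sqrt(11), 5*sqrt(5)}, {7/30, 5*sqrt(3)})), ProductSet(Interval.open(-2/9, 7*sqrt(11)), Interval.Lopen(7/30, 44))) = ProductSet(Interval.open(-2/9, 7*sqrt(11)), {44, 5*sqrt(3)})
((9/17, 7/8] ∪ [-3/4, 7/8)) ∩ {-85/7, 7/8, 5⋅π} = {7/8}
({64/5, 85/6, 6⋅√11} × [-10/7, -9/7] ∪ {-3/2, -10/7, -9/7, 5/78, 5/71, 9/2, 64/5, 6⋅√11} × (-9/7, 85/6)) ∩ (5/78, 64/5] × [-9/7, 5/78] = ({64/5} × {-9/7}) ∪ ({5/71, 9/2, 64/5} × (-9/7, 5/78])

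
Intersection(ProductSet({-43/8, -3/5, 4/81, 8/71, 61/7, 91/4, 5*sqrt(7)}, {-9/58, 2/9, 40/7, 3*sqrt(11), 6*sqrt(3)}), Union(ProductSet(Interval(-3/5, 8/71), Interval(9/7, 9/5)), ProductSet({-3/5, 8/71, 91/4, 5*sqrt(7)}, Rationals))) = ProductSet({-3/5, 8/71, 91/4, 5*sqrt(7)}, {-9/58, 2/9, 40/7})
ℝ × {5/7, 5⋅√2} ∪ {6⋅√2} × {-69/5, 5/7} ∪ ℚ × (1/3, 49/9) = (ℚ × (1/3, 49/9)) ∪ (ℝ × {5/7, 5⋅√2}) ∪ ({6⋅√2} × {-69/5, 5/7})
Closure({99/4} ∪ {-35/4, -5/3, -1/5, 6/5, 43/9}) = {-35/4, -5/3, -1/5, 6/5, 43/9, 99/4}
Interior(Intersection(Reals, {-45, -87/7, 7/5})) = EmptySet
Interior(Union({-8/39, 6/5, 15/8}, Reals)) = Reals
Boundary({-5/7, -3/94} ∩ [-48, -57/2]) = ∅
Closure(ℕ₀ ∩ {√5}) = ∅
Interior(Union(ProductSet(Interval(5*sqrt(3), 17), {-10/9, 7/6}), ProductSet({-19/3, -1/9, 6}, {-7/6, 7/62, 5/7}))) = EmptySet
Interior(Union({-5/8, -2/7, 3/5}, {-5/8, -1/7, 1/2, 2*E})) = EmptySet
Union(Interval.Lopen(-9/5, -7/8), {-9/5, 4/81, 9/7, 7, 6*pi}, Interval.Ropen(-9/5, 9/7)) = Union({7, 6*pi}, Interval(-9/5, 9/7))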